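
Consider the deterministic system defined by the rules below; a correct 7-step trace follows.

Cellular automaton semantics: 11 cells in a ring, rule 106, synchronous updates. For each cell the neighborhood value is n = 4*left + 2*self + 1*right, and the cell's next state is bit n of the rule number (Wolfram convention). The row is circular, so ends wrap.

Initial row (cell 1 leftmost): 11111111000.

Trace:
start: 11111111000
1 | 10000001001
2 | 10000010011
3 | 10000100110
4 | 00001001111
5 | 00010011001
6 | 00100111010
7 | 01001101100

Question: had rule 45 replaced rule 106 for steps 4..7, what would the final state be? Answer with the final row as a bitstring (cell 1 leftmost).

10110010100

(re-executing steps 4..7 under rule 45; state before step 4: 10000100110)
4 | 10110100101
5 | 01101100111
6 | 11011000100
7 | 10110010100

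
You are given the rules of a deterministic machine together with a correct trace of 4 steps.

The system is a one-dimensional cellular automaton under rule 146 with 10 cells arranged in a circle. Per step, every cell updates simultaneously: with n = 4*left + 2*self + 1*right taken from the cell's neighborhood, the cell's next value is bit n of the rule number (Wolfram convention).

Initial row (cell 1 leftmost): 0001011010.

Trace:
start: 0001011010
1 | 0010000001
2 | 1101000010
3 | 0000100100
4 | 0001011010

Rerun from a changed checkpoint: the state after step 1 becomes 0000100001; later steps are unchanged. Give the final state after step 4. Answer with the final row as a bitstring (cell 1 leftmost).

state after step 1 := 0000100001
2 | 1001010010
3 | 0110001100
4 | 1001010010

1001010010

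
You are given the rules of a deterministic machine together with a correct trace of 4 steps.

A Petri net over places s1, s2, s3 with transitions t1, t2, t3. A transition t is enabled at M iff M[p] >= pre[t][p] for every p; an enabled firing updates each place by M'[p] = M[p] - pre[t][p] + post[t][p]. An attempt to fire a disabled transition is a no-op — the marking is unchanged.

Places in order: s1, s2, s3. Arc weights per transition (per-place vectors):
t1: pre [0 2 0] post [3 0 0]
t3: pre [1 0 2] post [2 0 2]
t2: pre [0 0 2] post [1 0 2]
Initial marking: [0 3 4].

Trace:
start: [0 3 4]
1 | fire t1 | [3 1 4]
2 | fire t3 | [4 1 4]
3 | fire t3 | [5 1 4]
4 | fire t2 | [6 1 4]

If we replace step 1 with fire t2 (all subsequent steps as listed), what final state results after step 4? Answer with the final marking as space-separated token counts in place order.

4 3 4

(re-executing from step 1 with the substitution; state before step 1: [0 3 4])
1 | fire t2 | [1 3 4]
2 | fire t3 | [2 3 4]
3 | fire t3 | [3 3 4]
4 | fire t2 | [4 3 4]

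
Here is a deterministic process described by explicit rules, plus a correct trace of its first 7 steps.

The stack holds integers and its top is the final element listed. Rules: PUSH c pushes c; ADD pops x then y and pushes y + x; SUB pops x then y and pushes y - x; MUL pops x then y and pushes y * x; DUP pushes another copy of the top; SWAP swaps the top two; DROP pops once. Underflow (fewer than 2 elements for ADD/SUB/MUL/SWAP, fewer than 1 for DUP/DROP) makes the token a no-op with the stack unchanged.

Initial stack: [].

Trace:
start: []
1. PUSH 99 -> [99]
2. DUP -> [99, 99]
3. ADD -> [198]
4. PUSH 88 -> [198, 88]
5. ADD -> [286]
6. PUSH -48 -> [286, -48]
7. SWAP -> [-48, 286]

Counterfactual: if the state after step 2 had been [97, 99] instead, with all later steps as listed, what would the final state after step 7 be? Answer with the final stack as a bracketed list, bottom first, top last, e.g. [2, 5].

[-48, 284]

state after step 2 := [97, 99]
3. ADD -> [196]
4. PUSH 88 -> [196, 88]
5. ADD -> [284]
6. PUSH -48 -> [284, -48]
7. SWAP -> [-48, 284]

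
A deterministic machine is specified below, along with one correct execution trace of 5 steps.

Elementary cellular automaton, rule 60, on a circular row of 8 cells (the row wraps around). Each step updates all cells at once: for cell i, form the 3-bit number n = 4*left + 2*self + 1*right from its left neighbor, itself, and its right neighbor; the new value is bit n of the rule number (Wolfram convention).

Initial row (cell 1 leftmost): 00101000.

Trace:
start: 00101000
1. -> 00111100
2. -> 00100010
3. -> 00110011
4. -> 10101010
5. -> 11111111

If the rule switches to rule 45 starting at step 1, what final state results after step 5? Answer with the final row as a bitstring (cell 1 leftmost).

(re-executing steps 1..5 under rule 45; state before step 1: 00101000)
1. -> 10111011
2. -> 01100110
3. -> 01000100
4. -> 01010101
5. -> 11111111

11111111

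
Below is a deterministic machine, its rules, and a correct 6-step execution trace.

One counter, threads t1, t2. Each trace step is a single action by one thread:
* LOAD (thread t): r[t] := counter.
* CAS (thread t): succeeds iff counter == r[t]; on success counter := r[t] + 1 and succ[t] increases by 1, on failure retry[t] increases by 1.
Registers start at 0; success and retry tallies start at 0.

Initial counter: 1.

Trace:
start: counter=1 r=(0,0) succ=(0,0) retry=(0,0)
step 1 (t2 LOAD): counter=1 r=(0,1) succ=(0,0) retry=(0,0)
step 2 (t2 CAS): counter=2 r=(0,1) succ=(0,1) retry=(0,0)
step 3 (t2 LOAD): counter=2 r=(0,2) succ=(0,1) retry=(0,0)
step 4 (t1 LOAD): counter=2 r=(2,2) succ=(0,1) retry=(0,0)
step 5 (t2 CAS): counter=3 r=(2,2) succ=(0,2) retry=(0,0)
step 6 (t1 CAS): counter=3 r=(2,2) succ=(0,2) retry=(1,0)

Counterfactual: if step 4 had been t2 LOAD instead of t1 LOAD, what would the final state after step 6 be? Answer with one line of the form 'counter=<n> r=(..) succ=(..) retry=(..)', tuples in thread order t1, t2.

counter=3 r=(0,2) succ=(0,2) retry=(1,0)

(re-executing from step 4 with the substitution; state before step 4: counter=2 r=(0,2) succ=(0,1) retry=(0,0))
step 4 (t2 LOAD): counter=2 r=(0,2) succ=(0,1) retry=(0,0)
step 5 (t2 CAS): counter=3 r=(0,2) succ=(0,2) retry=(0,0)
step 6 (t1 CAS): counter=3 r=(0,2) succ=(0,2) retry=(1,0)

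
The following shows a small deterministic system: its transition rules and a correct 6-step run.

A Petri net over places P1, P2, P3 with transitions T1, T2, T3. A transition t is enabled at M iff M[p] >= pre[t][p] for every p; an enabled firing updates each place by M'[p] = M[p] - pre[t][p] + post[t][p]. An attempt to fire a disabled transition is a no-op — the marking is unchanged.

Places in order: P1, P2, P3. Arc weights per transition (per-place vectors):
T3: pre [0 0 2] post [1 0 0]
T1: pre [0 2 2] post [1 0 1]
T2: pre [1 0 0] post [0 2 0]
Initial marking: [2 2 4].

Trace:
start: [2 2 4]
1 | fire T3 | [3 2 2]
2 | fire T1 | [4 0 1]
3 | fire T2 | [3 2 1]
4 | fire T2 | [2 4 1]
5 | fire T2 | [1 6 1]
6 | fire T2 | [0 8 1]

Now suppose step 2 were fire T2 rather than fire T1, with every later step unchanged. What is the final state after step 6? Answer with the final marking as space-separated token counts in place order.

0 8 2

(re-executing from step 2 with the substitution; state before step 2: [3 2 2])
2 | fire T2 | [2 4 2]
3 | fire T2 | [1 6 2]
4 | fire T2 | [0 8 2]
5 | fire T2 | [0 8 2]
6 | fire T2 | [0 8 2]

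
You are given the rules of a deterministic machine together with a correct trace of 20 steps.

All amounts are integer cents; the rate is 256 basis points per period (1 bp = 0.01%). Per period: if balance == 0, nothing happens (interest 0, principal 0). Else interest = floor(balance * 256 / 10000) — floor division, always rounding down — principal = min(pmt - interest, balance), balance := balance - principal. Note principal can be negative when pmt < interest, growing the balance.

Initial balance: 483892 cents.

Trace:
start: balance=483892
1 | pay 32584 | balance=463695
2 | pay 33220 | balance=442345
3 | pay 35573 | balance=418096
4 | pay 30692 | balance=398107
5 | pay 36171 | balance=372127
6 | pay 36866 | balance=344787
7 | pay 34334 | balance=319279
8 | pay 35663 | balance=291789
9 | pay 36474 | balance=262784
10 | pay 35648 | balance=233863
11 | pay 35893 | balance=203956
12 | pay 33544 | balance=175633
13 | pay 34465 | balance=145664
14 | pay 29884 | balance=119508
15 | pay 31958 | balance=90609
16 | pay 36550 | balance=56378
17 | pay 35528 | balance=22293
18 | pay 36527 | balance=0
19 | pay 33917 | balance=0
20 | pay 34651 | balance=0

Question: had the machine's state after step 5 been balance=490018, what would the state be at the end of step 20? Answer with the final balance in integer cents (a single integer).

88438

state after step 5 := balance=490018
6 | pay 36866 | balance=465696
7 | pay 34334 | balance=443283
8 | pay 35663 | balance=418968
9 | pay 36474 | balance=393219
10 | pay 35648 | balance=367637
11 | pay 35893 | balance=341155
12 | pay 33544 | balance=316344
13 | pay 34465 | balance=289977
14 | pay 29884 | balance=267516
15 | pay 31958 | balance=242406
16 | pay 36550 | balance=212061
17 | pay 35528 | balance=181961
18 | pay 36527 | balance=150092
19 | pay 33917 | balance=120017
20 | pay 34651 | balance=88438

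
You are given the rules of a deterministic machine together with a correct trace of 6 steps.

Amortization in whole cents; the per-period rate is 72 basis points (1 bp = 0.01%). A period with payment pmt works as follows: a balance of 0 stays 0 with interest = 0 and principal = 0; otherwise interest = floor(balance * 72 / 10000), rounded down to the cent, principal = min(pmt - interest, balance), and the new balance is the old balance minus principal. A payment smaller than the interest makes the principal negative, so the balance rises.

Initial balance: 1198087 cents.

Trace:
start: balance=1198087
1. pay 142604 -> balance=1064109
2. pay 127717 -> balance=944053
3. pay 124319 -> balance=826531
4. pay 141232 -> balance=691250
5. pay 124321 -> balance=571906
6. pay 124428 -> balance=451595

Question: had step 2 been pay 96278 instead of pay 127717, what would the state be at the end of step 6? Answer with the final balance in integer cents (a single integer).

(re-executing from step 2 with the substitution; state before step 2: balance=1064109)
2. pay 96278 -> balance=975492
3. pay 124319 -> balance=858196
4. pay 141232 -> balance=723143
5. pay 124321 -> balance=604028
6. pay 124428 -> balance=483949

483949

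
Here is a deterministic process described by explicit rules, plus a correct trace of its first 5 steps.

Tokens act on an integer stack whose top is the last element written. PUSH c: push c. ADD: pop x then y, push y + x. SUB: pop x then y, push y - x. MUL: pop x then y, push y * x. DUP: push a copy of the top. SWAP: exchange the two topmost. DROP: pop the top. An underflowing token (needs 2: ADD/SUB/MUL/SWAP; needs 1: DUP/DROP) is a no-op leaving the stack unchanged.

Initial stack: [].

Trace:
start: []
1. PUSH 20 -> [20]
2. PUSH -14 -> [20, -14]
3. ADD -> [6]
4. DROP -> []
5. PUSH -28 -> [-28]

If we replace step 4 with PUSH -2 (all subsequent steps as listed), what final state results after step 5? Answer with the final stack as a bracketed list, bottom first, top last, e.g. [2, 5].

[6, -2, -28]

(re-executing from step 4 with the substitution; state before step 4: [6])
4. PUSH -2 -> [6, -2]
5. PUSH -28 -> [6, -2, -28]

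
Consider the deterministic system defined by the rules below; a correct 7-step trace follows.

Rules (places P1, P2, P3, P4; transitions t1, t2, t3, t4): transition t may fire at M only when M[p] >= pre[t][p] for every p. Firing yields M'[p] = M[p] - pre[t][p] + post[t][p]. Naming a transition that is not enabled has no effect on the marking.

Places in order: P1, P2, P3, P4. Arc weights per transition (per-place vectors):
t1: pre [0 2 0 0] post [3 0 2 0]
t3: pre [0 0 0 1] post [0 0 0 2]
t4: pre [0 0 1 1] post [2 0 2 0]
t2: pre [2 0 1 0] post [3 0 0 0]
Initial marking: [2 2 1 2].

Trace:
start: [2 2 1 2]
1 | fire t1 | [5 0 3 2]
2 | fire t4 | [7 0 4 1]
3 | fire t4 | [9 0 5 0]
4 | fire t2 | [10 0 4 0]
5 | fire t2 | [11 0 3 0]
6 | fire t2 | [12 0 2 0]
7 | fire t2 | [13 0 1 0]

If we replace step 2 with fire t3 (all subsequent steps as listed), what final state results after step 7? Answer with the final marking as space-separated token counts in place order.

(re-executing from step 2 with the substitution; state before step 2: [5 0 3 2])
2 | fire t3 | [5 0 3 3]
3 | fire t4 | [7 0 4 2]
4 | fire t2 | [8 0 3 2]
5 | fire t2 | [9 0 2 2]
6 | fire t2 | [10 0 1 2]
7 | fire t2 | [11 0 0 2]

11 0 0 2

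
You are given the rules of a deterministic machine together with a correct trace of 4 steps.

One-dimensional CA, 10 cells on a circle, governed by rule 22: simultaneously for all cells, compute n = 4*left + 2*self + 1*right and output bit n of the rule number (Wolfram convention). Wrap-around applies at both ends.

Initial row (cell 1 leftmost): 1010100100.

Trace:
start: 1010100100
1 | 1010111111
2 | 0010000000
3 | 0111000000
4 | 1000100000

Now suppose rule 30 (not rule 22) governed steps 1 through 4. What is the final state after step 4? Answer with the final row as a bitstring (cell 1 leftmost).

1100101000

(re-executing steps 1..4 under rule 30; state before step 1: 1010100100)
1 | 1010111111
2 | 0010100000
3 | 0110110000
4 | 1100101000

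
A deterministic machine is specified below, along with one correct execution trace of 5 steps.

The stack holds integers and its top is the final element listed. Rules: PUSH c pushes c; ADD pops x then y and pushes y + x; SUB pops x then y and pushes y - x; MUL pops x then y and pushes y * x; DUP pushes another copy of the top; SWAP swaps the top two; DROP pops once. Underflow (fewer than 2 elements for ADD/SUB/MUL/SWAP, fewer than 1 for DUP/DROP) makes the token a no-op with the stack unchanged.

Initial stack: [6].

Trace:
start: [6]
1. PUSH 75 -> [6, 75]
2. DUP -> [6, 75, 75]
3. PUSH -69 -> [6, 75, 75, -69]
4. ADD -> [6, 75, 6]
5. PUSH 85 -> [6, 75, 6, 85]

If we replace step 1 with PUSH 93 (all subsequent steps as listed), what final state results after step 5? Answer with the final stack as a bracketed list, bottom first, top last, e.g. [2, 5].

[6, 93, 24, 85]

(re-executing from step 1 with the substitution; state before step 1: [6])
1. PUSH 93 -> [6, 93]
2. DUP -> [6, 93, 93]
3. PUSH -69 -> [6, 93, 93, -69]
4. ADD -> [6, 93, 24]
5. PUSH 85 -> [6, 93, 24, 85]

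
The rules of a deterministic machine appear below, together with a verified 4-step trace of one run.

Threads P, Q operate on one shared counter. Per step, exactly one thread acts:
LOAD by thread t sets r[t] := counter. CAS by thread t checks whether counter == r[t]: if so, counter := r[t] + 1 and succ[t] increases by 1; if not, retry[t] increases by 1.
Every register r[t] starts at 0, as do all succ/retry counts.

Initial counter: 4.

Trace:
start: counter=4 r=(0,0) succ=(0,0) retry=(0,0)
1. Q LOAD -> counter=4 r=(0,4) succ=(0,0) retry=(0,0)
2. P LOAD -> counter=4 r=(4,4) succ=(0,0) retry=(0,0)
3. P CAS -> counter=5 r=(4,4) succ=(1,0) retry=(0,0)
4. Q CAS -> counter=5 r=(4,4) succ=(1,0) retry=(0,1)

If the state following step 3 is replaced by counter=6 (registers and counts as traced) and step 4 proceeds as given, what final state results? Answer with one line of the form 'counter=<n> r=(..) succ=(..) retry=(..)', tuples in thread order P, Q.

state after step 3 := counter=6 r=(4,4) succ=(1,0) retry=(0,0)
4. Q CAS -> counter=6 r=(4,4) succ=(1,0) retry=(0,1)

counter=6 r=(4,4) succ=(1,0) retry=(0,1)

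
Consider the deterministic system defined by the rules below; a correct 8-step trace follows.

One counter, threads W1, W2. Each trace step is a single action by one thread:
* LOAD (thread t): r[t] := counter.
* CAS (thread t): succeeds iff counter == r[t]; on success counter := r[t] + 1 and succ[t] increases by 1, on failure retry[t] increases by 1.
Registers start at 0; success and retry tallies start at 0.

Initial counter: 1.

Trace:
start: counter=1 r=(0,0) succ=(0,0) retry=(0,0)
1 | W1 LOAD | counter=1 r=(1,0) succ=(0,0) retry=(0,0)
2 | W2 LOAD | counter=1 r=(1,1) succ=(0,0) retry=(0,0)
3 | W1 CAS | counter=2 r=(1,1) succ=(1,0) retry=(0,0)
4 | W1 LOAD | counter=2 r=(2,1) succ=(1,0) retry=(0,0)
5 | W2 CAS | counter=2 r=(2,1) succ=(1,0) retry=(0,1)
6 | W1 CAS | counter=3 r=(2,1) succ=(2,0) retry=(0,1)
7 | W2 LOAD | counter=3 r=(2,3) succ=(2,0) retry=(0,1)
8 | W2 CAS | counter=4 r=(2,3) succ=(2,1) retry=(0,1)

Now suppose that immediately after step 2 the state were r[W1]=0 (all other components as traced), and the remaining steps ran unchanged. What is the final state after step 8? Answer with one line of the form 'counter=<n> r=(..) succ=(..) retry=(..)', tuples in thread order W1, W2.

state after step 2 := counter=1 r=(0,1) succ=(0,0) retry=(0,0)
3 | W1 CAS | counter=1 r=(0,1) succ=(0,0) retry=(1,0)
4 | W1 LOAD | counter=1 r=(1,1) succ=(0,0) retry=(1,0)
5 | W2 CAS | counter=2 r=(1,1) succ=(0,1) retry=(1,0)
6 | W1 CAS | counter=2 r=(1,1) succ=(0,1) retry=(2,0)
7 | W2 LOAD | counter=2 r=(1,2) succ=(0,1) retry=(2,0)
8 | W2 CAS | counter=3 r=(1,2) succ=(0,2) retry=(2,0)

counter=3 r=(1,2) succ=(0,2) retry=(2,0)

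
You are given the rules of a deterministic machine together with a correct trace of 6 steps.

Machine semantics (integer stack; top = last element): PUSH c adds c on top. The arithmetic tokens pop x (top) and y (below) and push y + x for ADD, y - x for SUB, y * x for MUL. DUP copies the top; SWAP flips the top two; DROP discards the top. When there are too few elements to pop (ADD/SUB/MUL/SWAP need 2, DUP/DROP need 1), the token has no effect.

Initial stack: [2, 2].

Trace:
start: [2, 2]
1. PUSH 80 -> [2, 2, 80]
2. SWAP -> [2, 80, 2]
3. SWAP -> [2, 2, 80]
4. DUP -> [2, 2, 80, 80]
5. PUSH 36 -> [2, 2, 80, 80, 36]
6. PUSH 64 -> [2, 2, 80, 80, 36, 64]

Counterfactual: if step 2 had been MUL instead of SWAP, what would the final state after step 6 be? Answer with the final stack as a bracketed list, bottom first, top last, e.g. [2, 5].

[160, 2, 2, 36, 64]

(re-executing from step 2 with the substitution; state before step 2: [2, 2, 80])
2. MUL -> [2, 160]
3. SWAP -> [160, 2]
4. DUP -> [160, 2, 2]
5. PUSH 36 -> [160, 2, 2, 36]
6. PUSH 64 -> [160, 2, 2, 36, 64]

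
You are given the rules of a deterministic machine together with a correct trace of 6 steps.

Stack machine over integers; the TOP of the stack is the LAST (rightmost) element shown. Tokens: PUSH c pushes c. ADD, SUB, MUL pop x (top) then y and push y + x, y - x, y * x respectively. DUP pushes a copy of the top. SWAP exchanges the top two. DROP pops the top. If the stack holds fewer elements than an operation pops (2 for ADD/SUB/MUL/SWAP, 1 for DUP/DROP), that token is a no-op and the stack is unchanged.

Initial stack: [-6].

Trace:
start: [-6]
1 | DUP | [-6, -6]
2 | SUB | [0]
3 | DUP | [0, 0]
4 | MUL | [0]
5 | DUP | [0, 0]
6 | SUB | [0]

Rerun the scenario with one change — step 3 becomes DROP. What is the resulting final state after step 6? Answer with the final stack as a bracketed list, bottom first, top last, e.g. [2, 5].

(re-executing from step 3 with the substitution; state before step 3: [0])
3 | DROP | []
4 | MUL | []
5 | DUP | []
6 | SUB | []

[]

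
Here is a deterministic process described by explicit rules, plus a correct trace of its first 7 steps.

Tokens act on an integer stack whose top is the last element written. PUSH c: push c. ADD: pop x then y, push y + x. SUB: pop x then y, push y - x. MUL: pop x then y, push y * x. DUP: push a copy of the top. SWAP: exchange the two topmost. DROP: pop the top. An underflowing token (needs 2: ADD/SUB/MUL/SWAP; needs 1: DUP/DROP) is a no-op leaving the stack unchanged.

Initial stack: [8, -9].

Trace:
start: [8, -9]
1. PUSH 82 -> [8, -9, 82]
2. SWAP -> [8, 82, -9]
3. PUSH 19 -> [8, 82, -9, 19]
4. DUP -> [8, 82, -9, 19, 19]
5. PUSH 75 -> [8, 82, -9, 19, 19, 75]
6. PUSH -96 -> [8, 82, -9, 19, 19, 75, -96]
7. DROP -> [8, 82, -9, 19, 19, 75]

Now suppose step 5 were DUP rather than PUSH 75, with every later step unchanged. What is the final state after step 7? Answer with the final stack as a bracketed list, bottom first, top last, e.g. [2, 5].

(re-executing from step 5 with the substitution; state before step 5: [8, 82, -9, 19, 19])
5. DUP -> [8, 82, -9, 19, 19, 19]
6. PUSH -96 -> [8, 82, -9, 19, 19, 19, -96]
7. DROP -> [8, 82, -9, 19, 19, 19]

[8, 82, -9, 19, 19, 19]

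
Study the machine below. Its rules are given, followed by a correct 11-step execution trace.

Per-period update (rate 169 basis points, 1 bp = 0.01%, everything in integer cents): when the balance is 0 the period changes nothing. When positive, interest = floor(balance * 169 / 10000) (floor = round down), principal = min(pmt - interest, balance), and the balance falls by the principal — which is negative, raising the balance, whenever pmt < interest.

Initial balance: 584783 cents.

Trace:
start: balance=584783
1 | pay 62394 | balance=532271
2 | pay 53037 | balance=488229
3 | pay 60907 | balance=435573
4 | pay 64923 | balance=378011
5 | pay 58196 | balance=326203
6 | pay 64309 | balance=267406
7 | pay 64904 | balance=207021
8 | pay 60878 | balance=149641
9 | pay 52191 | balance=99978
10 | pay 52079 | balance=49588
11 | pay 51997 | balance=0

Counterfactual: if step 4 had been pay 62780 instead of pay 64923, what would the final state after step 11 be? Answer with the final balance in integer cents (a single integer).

839

(re-executing from step 4 with the substitution; state before step 4: balance=435573)
4 | pay 62780 | balance=380154
5 | pay 58196 | balance=328382
6 | pay 64309 | balance=269622
7 | pay 64904 | balance=209274
8 | pay 60878 | balance=151932
9 | pay 52191 | balance=102308
10 | pay 52079 | balance=51958
11 | pay 51997 | balance=839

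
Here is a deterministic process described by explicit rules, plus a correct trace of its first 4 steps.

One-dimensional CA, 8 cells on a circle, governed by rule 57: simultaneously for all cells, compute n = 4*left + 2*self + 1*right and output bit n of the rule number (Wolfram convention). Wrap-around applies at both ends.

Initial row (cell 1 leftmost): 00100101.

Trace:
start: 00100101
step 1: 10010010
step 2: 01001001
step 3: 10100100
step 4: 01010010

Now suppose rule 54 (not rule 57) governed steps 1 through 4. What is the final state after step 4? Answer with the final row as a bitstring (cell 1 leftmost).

00000000

(re-executing steps 1..4 under rule 54; state before step 1: 00100101)
step 1: 11111111
step 2: 00000000
step 3: 00000000
step 4: 00000000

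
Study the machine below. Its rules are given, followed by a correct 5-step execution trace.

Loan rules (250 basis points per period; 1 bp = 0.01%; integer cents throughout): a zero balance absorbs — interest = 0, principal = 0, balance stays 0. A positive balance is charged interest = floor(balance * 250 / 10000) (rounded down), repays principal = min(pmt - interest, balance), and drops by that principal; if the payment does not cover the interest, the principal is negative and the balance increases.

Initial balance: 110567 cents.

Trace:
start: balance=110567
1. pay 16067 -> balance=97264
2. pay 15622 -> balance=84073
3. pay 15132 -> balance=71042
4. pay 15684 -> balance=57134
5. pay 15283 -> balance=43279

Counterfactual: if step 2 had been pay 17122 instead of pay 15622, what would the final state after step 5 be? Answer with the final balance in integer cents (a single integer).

(re-executing from step 2 with the substitution; state before step 2: balance=97264)
2. pay 17122 -> balance=82573
3. pay 15132 -> balance=69505
4. pay 15684 -> balance=55558
5. pay 15283 -> balance=41663

41663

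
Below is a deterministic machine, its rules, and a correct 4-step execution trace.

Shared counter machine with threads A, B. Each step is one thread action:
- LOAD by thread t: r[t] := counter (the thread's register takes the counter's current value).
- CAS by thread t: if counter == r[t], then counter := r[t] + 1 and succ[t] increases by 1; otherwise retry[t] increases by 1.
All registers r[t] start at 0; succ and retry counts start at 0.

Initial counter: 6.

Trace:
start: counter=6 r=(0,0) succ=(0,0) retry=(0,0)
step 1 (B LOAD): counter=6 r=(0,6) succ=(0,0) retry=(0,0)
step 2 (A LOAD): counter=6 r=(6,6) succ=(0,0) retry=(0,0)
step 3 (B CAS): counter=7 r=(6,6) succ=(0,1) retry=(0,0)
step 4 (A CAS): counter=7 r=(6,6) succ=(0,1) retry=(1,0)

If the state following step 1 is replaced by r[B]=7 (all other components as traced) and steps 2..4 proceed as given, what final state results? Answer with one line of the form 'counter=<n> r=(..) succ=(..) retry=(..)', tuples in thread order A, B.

counter=7 r=(6,7) succ=(1,0) retry=(0,1)

state after step 1 := counter=6 r=(0,7) succ=(0,0) retry=(0,0)
step 2 (A LOAD): counter=6 r=(6,7) succ=(0,0) retry=(0,0)
step 3 (B CAS): counter=6 r=(6,7) succ=(0,0) retry=(0,1)
step 4 (A CAS): counter=7 r=(6,7) succ=(1,0) retry=(0,1)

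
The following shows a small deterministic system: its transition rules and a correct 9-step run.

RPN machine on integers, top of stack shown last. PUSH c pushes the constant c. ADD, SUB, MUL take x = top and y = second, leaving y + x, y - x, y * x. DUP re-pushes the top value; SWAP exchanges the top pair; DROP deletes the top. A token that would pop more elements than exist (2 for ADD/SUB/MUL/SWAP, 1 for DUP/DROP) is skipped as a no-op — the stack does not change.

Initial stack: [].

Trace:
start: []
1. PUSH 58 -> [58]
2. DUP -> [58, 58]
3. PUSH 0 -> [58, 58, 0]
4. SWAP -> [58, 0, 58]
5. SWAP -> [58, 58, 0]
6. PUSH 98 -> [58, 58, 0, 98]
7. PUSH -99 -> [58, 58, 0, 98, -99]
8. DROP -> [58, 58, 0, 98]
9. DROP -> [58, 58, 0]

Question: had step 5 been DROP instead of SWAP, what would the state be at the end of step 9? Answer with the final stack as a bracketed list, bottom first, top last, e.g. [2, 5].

[58, 0]

(re-executing from step 5 with the substitution; state before step 5: [58, 0, 58])
5. DROP -> [58, 0]
6. PUSH 98 -> [58, 0, 98]
7. PUSH -99 -> [58, 0, 98, -99]
8. DROP -> [58, 0, 98]
9. DROP -> [58, 0]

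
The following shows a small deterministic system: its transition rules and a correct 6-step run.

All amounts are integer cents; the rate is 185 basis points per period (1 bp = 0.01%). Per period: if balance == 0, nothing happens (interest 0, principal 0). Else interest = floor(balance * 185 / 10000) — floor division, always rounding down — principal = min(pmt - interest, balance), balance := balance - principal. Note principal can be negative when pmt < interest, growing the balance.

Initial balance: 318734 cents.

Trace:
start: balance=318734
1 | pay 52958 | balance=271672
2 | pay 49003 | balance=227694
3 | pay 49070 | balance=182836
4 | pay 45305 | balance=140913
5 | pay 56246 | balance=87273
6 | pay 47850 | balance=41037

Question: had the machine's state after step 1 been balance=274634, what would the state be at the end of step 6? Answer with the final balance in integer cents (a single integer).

state after step 1 := balance=274634
2 | pay 49003 | balance=230711
3 | pay 49070 | balance=185909
4 | pay 45305 | balance=144043
5 | pay 56246 | balance=90461
6 | pay 47850 | balance=44284

44284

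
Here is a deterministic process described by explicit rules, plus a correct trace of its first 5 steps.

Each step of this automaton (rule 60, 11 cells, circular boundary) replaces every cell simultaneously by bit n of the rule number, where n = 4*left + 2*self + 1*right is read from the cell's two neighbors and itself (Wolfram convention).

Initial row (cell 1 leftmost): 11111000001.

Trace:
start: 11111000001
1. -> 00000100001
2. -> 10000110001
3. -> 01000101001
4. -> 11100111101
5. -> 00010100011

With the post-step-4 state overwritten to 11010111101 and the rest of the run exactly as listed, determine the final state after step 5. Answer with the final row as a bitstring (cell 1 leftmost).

00111100011

state after step 4 := 11010111101
5. -> 00111100011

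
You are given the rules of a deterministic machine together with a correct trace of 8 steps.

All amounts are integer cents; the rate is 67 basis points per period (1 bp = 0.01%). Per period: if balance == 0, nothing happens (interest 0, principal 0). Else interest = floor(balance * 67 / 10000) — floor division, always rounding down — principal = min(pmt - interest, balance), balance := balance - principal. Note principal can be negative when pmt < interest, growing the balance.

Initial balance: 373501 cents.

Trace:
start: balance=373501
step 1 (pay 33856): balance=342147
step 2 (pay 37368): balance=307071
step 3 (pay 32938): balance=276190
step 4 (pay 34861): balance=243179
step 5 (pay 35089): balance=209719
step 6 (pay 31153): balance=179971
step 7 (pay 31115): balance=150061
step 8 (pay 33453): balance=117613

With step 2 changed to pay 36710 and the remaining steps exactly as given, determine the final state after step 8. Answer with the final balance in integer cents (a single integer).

118296

(re-executing from step 2 with the substitution; state before step 2: balance=342147)
step 2 (pay 36710): balance=307729
step 3 (pay 32938): balance=276852
step 4 (pay 34861): balance=243845
step 5 (pay 35089): balance=210389
step 6 (pay 31153): balance=180645
step 7 (pay 31115): balance=150740
step 8 (pay 33453): balance=118296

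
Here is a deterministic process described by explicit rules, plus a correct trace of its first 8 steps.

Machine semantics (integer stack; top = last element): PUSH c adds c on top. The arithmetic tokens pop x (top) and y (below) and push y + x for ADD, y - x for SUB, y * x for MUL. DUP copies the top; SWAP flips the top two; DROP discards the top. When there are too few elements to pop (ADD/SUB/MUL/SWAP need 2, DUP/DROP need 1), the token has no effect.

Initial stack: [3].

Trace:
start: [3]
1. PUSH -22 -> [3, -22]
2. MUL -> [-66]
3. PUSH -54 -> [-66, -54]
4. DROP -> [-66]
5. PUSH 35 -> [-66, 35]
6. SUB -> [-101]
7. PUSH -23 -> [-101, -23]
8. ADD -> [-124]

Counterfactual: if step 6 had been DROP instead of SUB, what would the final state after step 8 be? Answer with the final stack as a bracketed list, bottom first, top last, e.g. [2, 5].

[-89]

(re-executing from step 6 with the substitution; state before step 6: [-66, 35])
6. DROP -> [-66]
7. PUSH -23 -> [-66, -23]
8. ADD -> [-89]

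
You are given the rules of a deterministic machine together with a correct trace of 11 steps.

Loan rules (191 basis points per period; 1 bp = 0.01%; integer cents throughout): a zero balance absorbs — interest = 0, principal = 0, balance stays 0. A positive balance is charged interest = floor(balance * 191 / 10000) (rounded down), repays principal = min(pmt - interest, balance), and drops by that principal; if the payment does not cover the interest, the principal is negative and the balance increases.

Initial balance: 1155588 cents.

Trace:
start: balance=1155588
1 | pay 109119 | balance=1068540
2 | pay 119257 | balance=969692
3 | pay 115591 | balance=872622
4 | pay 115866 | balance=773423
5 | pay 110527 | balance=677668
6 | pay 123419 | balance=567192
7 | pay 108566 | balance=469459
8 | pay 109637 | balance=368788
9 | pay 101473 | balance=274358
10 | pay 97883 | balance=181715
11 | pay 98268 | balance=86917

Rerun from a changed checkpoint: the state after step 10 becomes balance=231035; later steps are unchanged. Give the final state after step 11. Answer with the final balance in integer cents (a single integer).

state after step 10 := balance=231035
11 | pay 98268 | balance=137179

137179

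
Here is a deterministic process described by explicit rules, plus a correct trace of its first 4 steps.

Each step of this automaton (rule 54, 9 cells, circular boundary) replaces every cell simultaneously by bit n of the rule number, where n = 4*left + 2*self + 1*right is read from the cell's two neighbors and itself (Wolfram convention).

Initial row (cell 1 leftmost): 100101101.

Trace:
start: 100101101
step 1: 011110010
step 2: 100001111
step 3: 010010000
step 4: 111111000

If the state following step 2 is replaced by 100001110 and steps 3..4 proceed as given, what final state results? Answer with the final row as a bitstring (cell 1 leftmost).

state after step 2 := 100001110
step 3: 110010001
step 4: 001111010

001111010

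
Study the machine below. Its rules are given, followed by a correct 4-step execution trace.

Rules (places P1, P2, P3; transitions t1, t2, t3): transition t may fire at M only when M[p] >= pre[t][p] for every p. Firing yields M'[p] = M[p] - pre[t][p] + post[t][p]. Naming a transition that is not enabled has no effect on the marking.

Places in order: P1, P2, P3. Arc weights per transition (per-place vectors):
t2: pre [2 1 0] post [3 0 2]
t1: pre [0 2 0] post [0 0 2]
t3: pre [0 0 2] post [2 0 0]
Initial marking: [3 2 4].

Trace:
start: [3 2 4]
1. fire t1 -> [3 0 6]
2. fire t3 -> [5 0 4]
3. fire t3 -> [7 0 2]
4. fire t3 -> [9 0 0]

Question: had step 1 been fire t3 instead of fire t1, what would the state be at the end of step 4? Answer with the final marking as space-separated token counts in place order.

(re-executing from step 1 with the substitution; state before step 1: [3 2 4])
1. fire t3 -> [5 2 2]
2. fire t3 -> [7 2 0]
3. fire t3 -> [7 2 0]
4. fire t3 -> [7 2 0]

7 2 0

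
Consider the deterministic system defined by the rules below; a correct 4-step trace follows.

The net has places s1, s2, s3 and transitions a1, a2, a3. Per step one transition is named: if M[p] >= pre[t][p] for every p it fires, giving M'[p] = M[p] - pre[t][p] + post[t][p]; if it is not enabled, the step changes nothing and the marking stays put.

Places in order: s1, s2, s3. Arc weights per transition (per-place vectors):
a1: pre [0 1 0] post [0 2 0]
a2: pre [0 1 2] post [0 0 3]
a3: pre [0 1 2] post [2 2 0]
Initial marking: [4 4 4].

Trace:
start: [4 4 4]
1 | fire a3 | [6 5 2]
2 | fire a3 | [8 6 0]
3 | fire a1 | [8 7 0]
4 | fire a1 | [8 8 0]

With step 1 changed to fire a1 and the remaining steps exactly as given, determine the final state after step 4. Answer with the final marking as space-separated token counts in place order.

(re-executing from step 1 with the substitution; state before step 1: [4 4 4])
1 | fire a1 | [4 5 4]
2 | fire a3 | [6 6 2]
3 | fire a1 | [6 7 2]
4 | fire a1 | [6 8 2]

6 8 2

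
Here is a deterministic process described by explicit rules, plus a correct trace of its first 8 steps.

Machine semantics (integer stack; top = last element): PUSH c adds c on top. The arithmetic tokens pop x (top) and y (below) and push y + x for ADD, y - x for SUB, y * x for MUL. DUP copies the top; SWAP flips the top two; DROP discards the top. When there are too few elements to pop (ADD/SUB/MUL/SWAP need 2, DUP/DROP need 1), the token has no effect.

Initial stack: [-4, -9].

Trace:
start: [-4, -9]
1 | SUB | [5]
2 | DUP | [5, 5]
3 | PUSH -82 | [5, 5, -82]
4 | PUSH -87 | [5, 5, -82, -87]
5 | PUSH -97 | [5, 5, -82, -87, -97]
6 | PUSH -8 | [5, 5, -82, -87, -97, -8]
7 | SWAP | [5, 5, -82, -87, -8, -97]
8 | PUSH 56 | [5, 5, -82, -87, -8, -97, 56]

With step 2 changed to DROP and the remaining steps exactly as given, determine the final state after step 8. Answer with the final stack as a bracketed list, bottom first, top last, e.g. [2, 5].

[-82, -87, -8, -97, 56]

(re-executing from step 2 with the substitution; state before step 2: [5])
2 | DROP | []
3 | PUSH -82 | [-82]
4 | PUSH -87 | [-82, -87]
5 | PUSH -97 | [-82, -87, -97]
6 | PUSH -8 | [-82, -87, -97, -8]
7 | SWAP | [-82, -87, -8, -97]
8 | PUSH 56 | [-82, -87, -8, -97, 56]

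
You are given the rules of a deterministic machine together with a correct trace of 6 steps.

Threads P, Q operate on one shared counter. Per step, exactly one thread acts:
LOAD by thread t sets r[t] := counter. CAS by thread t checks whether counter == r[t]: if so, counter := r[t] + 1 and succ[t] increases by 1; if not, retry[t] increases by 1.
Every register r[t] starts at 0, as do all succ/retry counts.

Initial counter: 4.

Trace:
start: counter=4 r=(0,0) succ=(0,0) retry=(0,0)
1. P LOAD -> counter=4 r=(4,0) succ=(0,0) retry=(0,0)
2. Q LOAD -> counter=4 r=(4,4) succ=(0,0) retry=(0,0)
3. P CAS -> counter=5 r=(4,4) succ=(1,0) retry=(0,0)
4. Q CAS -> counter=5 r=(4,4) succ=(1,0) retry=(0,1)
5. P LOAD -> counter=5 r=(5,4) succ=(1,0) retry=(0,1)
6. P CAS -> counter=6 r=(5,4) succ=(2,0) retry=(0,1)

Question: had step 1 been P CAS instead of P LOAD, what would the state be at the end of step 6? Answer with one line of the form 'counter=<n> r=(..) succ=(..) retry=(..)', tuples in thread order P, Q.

(re-executing from step 1 with the substitution; state before step 1: counter=4 r=(0,0) succ=(0,0) retry=(0,0))
1. P CAS -> counter=4 r=(0,0) succ=(0,0) retry=(1,0)
2. Q LOAD -> counter=4 r=(0,4) succ=(0,0) retry=(1,0)
3. P CAS -> counter=4 r=(0,4) succ=(0,0) retry=(2,0)
4. Q CAS -> counter=5 r=(0,4) succ=(0,1) retry=(2,0)
5. P LOAD -> counter=5 r=(5,4) succ=(0,1) retry=(2,0)
6. P CAS -> counter=6 r=(5,4) succ=(1,1) retry=(2,0)

counter=6 r=(5,4) succ=(1,1) retry=(2,0)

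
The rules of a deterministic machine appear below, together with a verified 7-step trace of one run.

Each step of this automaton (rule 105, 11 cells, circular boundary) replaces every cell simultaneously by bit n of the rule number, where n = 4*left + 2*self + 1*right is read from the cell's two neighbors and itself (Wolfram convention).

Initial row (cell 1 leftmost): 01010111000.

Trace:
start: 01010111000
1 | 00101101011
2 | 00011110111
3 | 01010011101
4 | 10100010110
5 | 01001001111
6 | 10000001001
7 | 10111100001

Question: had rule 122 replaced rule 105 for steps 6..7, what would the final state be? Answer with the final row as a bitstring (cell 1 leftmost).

(re-executing steps 6..7 under rule 122; state before step 6: 01001001111)
6 | 10110111001
7 | 11111101111

11111101111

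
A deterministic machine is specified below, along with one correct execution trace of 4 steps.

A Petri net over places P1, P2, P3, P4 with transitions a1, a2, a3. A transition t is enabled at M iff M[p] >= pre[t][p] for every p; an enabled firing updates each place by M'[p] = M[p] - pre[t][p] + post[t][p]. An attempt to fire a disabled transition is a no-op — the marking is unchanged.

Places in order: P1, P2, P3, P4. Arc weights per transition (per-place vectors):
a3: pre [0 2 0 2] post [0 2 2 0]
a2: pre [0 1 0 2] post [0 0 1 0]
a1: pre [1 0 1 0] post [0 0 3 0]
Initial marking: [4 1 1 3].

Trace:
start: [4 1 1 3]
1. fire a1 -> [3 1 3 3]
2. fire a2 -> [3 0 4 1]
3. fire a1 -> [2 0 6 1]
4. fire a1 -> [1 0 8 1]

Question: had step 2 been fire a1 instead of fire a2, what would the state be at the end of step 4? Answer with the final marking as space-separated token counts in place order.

0 1 9 3

(re-executing from step 2 with the substitution; state before step 2: [3 1 3 3])
2. fire a1 -> [2 1 5 3]
3. fire a1 -> [1 1 7 3]
4. fire a1 -> [0 1 9 3]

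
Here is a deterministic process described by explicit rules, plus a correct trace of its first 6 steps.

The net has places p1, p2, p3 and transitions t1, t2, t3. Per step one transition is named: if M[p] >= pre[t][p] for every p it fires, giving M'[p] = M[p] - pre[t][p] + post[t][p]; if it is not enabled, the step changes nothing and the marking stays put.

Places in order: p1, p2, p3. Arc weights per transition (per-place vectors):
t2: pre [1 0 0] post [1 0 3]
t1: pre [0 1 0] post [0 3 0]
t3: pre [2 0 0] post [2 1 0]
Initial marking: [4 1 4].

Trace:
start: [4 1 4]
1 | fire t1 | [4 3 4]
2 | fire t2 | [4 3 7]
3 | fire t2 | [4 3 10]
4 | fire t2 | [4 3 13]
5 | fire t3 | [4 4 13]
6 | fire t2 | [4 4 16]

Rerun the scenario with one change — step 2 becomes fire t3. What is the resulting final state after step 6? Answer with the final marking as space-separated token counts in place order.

(re-executing from step 2 with the substitution; state before step 2: [4 3 4])
2 | fire t3 | [4 4 4]
3 | fire t2 | [4 4 7]
4 | fire t2 | [4 4 10]
5 | fire t3 | [4 5 10]
6 | fire t2 | [4 5 13]

4 5 13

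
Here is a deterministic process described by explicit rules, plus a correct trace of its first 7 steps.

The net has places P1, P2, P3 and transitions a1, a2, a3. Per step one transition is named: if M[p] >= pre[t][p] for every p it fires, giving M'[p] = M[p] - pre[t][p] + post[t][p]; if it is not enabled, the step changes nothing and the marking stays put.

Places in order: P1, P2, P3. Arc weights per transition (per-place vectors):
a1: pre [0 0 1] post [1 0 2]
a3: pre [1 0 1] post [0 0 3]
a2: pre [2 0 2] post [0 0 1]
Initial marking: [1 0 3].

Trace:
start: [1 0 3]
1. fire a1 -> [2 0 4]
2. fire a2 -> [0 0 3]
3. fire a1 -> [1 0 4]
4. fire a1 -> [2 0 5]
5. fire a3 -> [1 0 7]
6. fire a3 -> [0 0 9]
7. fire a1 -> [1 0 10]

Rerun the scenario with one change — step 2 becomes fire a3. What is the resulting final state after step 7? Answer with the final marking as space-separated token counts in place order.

2 0 13

(re-executing from step 2 with the substitution; state before step 2: [2 0 4])
2. fire a3 -> [1 0 6]
3. fire a1 -> [2 0 7]
4. fire a1 -> [3 0 8]
5. fire a3 -> [2 0 10]
6. fire a3 -> [1 0 12]
7. fire a1 -> [2 0 13]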